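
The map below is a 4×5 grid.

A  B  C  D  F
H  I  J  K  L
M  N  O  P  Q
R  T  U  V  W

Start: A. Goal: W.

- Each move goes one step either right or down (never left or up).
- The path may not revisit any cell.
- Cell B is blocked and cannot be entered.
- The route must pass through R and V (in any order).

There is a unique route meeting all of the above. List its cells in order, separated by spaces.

A H M R T U V W

Moves only go right or down, so the column and row indices never decrease.
Route from A: 3× down (reaching R), 4× right (reaching W) — 7 moves in all.
Check: all required cells visited.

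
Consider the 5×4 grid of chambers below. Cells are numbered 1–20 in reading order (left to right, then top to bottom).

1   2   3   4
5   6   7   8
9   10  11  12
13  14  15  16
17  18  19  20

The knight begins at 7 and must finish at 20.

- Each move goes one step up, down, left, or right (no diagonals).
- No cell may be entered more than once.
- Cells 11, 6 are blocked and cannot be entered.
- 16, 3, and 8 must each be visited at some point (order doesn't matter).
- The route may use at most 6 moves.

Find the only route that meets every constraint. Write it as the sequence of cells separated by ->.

7 -> 3 -> 4 -> 8 -> 12 -> 16 -> 20

The budget equals the shortest possible length, so every move has to be on a shortest route through the required cells.
Route from 7: up to 3, right to 4, 4× down (reaching 20) — 6 moves in all.
Check: all required cells visited; 6 ≤ 6 moves.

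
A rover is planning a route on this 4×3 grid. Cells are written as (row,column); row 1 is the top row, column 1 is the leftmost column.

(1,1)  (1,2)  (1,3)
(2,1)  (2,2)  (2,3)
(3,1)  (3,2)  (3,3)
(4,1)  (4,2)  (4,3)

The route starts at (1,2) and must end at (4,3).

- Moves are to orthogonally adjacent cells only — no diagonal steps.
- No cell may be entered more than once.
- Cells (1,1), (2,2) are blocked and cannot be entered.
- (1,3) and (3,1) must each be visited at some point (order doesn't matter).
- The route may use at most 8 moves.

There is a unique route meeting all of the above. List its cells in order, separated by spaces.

The budget equals the shortest possible length, so every move has to be on a shortest route through the required cells.
Route from (1,2): right to (1,3), 2× down (reaching (3,3)), 2× left (reaching (3,1)), down to (4,1), 2× right (reaching (4,3)) — 8 moves in all.
Check: all required cells visited; 8 ≤ 8 moves.

(1,2) (1,3) (2,3) (3,3) (3,2) (3,1) (4,1) (4,2) (4,3)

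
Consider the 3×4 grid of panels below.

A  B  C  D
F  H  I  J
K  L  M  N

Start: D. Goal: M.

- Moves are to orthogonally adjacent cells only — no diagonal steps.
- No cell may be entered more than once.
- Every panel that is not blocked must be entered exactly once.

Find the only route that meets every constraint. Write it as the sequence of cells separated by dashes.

Need to visit all 12 open cells exactly once, starting at D and ending at M.
Cell K has only two open neighbours (F and L), so the path must pass straight through it: one of those is the cell it's entered from and the other is where it exits.
Route from D: 3× left (reaching A), 2× down (reaching K), right to L, up to H, 2× right (reaching J), down to N, left to M — 11 moves in all.
Check: all 12 open cells covered.

D - C - B - A - F - K - L - H - I - J - N - M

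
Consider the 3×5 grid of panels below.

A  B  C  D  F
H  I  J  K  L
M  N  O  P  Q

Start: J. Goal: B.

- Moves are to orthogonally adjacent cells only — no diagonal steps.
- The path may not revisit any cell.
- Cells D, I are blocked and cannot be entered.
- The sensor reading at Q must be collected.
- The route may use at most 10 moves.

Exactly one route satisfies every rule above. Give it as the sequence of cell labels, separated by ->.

J -> K -> L -> Q -> P -> O -> N -> M -> H -> A -> B

The 10-move cap with required stops at Q leaves no slack for detours.
Route from J: right 2 to L, down 1 to Q, left 4 to M, up 2 to A, right 1 to B — 10 moves in all.
Check: all required cells visited; 10 ≤ 10 moves.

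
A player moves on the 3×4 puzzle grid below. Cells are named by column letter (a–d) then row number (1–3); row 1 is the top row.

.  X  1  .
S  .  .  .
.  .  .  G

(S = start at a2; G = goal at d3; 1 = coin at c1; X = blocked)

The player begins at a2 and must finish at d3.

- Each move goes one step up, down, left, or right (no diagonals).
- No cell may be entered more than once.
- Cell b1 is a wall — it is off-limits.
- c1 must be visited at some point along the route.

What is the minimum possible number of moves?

Any route passes through c1 somewhere between a2 and d3. Summing Manhattan distances along the two legs (a2 → c1 → d3) gives a lower bound of 3 + 3 = 6 moves.
A route of 6 moves achieves this: a2 → b2 → c2 → c1 → d1 → d2 → d3.
Since 6 matches the lower bound, it is optimal.

6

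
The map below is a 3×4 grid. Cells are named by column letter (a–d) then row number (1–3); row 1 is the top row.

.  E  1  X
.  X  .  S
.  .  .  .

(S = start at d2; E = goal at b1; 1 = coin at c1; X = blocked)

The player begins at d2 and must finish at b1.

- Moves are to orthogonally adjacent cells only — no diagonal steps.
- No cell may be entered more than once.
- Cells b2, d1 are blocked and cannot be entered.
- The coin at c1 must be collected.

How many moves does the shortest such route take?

Any route passes through c1 somewhere between d2 and b1. Summing Manhattan distances along the two legs (d2 → c1 → b1) gives a lower bound of 2 + 1 = 3 moves.
A route of 3 moves achieves this: d2 → c2 → c1 → b1.
Since 3 matches the lower bound, it is optimal.

3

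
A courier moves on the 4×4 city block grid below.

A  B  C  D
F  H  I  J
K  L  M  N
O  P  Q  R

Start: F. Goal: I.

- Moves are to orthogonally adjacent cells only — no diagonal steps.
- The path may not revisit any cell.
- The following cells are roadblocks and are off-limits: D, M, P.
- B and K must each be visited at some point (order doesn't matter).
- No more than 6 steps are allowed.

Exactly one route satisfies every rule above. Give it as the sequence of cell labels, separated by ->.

F -> K -> L -> H -> B -> C -> I

The budget equals the shortest possible length, so every move has to be on a shortest route through the required cells.
Route from F: down to K, right to L, 2× up (reaching B), right to C, down to I — 6 moves in all.
Check: all required cells visited; 6 ≤ 6 moves.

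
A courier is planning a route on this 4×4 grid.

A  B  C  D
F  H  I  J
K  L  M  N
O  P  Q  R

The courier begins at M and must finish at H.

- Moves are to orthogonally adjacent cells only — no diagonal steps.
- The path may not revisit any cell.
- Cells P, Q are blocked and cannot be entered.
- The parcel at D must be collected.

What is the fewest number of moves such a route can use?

6

Any route passes through D somewhere between M and H. Summing Manhattan distances along the two legs (M → D → H) gives a lower bound of 3 + 3 = 6 moves.
A route of 6 moves achieves this: M → I → J → D → C → B → H.
Since 6 matches the lower bound, it is optimal.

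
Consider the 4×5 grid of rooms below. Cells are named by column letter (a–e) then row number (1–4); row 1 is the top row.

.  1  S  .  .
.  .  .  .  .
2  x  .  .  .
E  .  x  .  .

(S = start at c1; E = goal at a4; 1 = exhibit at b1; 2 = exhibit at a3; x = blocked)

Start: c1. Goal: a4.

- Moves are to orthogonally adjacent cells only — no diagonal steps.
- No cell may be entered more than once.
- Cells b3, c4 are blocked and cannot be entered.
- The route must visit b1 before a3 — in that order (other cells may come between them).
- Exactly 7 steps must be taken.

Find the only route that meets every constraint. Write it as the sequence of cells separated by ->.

c1 -> c2 -> b2 -> b1 -> a1 -> a2 -> a3 -> a4

The waypoints must appear in the order b1, a3, with no cell reused.
Route from c1: down to c2, left to b2, up to b1, left to a1, 3× down (reaching a4) — 7 moves in all.
Check: order respected (1 at step 3, 2 at step 6); 7 moves as required.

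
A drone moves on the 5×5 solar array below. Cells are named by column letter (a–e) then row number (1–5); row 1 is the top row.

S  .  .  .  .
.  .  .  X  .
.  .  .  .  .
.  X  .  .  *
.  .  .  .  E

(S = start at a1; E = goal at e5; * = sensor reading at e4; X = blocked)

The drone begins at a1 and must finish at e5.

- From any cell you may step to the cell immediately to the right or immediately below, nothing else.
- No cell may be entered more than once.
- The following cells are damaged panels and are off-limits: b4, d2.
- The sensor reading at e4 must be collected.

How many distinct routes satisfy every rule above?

A right/down-only route from a1 to e5 makes exactly 4 down-moves and 4 right-moves in some order.
With no other constraints that would be C(8,4) = 70 routes.
Split at e4 and multiply the segment counts (each segment already excludes blocked cells): a1→e4: 19; e4→e5: 1; product = 19.
That gives 19 routes.

19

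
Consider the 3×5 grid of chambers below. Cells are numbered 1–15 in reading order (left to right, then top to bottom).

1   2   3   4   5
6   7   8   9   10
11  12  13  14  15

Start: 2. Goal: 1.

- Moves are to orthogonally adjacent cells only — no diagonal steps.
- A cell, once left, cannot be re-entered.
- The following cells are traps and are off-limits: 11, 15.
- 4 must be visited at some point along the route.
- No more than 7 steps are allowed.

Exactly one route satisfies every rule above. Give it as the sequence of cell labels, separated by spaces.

The 7-move cap with required stops at 4 leaves no slack for detours.
Route from 2: right 2 to 4, down 1 to 9, left 3 to 6, up 1 to 1 — 7 moves in all.
Check: all required cells visited; 7 ≤ 7 moves.

2 3 4 9 8 7 6 1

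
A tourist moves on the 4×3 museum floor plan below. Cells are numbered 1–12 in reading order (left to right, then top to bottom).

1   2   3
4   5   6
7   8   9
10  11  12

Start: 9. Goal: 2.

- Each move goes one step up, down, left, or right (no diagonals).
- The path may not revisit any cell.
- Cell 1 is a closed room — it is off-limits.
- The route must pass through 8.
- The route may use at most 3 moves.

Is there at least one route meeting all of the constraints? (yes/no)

yes

One route that works: 9 → 8 → 5 → 2.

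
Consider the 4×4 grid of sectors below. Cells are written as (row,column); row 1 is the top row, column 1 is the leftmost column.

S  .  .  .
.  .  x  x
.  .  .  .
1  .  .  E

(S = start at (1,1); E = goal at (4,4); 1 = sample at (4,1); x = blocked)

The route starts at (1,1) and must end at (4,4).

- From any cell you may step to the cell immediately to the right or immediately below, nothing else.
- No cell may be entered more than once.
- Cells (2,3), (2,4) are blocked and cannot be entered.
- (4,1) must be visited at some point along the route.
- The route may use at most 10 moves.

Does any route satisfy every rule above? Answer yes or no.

yes

One route that works: (1,1) → (2,1) → (3,1) → (4,1) → (4,2) → (4,3) → (4,4).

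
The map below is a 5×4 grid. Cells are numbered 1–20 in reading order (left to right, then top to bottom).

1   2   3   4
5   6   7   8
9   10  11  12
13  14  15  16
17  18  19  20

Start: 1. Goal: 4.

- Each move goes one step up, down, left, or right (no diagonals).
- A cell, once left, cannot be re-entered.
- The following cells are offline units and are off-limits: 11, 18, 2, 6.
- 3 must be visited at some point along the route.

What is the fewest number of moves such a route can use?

Any route passes through 3 somewhere between 1 and 4. Summing Manhattan distances along the two legs (1 → 3 → 4) gives a lower bound of 2 + 1 = 3 moves.
That bound ignores the blocked cells. Measuring each leg by the fewest moves that actually steer around them (1→3: 10; 3→4: 1) raises the lower bound to 11.
A route of 11 moves exists: 1 → 5 → 9 → 13 → 14 → 15 → 16 → 12 → 8 → 7 → 3 → 4.
Since 11 matches that lower bound, it is optimal.

11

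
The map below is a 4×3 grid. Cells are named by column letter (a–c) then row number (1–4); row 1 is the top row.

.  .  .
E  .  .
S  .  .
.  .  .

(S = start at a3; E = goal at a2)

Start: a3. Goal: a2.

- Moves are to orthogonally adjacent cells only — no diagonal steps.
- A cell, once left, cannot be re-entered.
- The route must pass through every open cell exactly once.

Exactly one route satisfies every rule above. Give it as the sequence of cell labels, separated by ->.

a3 -> a4 -> b4 -> c4 -> c3 -> b3 -> b2 -> c2 -> c1 -> b1 -> a1 -> a2

Need to visit all 12 open cells exactly once, starting at a3 and ending at a2.
Cell c4 has only two open neighbours (c3 and b4), so the path must pass straight through it: one of those is the cell it's entered from and the other is where it exits.
Route from a3: down to a4, 2× right (reaching c4), up to c3, left to b3, up to b2, right to c2, up to c1, 2× left (reaching a1), down to a2 — 11 moves in all.
Check: all 12 open cells covered.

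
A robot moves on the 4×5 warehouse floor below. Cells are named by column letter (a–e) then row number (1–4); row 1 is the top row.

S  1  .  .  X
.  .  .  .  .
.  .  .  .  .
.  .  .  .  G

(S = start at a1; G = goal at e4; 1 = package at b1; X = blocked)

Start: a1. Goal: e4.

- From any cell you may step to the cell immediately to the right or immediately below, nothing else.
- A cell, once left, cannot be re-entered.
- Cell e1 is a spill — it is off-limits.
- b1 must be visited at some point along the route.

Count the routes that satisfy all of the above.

19

A right/down-only route from a1 to e4 makes exactly 3 down-moves and 4 right-moves in some order.
With no other constraints that would be C(7,3) = 35 routes.
Split at b1 and multiply the segment counts (each segment already excludes blocked cells): a1→b1: 1; b1→e4: 19; product = 19.
That gives 19 routes.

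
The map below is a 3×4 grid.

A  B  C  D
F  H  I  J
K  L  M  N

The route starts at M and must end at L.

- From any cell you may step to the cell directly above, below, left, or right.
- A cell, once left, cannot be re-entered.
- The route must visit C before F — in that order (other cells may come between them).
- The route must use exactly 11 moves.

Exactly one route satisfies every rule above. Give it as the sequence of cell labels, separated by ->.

M -> N -> J -> D -> C -> I -> H -> B -> A -> F -> K -> L

The waypoints must appear in the order C, F, with no cell reused.
Route from M: right 1 to N, up 2 to D, left 1 to C, down 1 to I, left 1 to H, up 1 to B, left 1 to A, down 2 to K, right 1 to L — 11 moves in all.
Check: order respected (C at step 4, F at step 9); 11 moves as required.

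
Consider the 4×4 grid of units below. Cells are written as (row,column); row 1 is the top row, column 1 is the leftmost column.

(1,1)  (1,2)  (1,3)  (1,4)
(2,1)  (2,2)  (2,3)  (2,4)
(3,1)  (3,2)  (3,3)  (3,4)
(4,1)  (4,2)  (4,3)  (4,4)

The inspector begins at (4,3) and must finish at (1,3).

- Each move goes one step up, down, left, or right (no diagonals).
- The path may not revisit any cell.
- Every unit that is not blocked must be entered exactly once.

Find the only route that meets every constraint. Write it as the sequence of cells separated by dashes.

(4,3) - (4,4) - (3,4) - (3,3) - (3,2) - (4,2) - (4,1) - (3,1) - (2,1) - (1,1) - (1,2) - (2,2) - (2,3) - (2,4) - (1,4) - (1,3)

Need to visit all 16 open cells exactly once, starting at (4,3) and ending at (1,3).
Route from (4,3): right to (4,4), up to (3,4), 2× left (reaching (3,2)), down to (4,2), left to (4,1), 3× up (reaching (1,1)), right to (1,2), down to (2,2), 2× right (reaching (2,4)), up to (1,4), left to (1,3) — 15 moves in all.
Check: all 16 open cells covered.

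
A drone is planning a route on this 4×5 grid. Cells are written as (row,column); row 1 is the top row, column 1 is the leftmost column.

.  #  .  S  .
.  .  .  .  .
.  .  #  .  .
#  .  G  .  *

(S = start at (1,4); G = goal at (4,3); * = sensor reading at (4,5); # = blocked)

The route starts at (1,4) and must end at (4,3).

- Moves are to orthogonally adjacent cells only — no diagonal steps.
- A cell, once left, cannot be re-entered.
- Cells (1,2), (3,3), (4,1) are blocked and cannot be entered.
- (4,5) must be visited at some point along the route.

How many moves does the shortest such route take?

6

Any route passes through (4,5) somewhere between (1,4) and (4,3). Summing Manhattan distances along the two legs ((1,4) → (4,5) → (4,3)) gives a lower bound of 4 + 2 = 6 moves.
A route of 6 moves achieves this: (1,4) → (2,4) → (3,4) → (3,5) → (4,5) → (4,4) → (4,3).
Since 6 matches the lower bound, it is optimal.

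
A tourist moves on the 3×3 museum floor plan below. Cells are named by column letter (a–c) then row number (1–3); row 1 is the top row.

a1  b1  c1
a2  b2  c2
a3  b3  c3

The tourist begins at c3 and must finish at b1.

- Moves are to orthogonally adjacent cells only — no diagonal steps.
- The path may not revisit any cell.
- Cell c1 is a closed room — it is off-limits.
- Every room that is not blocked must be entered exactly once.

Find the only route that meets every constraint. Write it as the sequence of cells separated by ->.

c3 -> c2 -> b2 -> b3 -> a3 -> a2 -> a1 -> b1

Need to visit all 8 open cells exactly once, starting at c3 and ending at b1.
Route from c3: up 1 to c2, left 1 to b2, down 1 to b3, left 1 to a3, up 2 to a1, right 1 to b1 — 7 moves in all.
Check: all 8 open cells covered.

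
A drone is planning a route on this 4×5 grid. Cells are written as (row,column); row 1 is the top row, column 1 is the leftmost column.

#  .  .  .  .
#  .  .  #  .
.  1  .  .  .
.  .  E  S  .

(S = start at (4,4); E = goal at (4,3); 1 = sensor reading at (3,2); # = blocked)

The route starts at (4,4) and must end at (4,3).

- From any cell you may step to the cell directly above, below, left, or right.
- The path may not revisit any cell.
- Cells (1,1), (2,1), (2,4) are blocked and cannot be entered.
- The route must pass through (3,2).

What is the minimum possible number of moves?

5

Any route passes through (3,2) somewhere between (4,4) and (4,3). Summing Manhattan distances along the two legs ((4,4) → (3,2) → (4,3)) gives a lower bound of 3 + 2 = 5 moves.
A route of 5 moves achieves this: (4,4) → (3,4) → (3,3) → (3,2) → (4,2) → (4,3).
Since 5 matches the lower bound, it is optimal.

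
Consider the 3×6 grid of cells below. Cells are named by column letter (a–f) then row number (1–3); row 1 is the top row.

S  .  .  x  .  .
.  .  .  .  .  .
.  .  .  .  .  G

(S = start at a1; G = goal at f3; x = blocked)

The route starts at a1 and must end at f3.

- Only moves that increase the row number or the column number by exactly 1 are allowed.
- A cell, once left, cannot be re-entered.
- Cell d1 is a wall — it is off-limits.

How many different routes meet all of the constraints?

A right/down-only route from a1 to f3 makes exactly 2 down-moves and 5 right-moves in some order.
With no other constraints that would be C(7,2) = 21 routes.
Subtract routes through each blocked cell (inclusion–exclusion for overlaps): − through d1: 6 → 15.
That gives 15 routes.

15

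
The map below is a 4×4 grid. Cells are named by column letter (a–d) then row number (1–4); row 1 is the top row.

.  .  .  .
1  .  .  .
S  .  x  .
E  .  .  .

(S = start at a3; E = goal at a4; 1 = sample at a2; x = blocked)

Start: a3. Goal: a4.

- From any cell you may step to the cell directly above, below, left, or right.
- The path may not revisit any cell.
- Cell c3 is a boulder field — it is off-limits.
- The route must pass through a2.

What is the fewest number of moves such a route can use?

Any route passes through a2 somewhere between a3 and a4. Summing Manhattan distances along the two legs (a3 → a2 → a4) gives a lower bound of 1 + 2 = 3 moves.
The shortest route satisfying every rule uses 5 moves: a3 → a2 → b2 → b3 → b4 → a4.
The no-revisit rule (legs can't share cells) pushes the minimum above the 3-move bound; an exhaustive check rules out every length from 3 to 4, leaving 5 as the minimum.

5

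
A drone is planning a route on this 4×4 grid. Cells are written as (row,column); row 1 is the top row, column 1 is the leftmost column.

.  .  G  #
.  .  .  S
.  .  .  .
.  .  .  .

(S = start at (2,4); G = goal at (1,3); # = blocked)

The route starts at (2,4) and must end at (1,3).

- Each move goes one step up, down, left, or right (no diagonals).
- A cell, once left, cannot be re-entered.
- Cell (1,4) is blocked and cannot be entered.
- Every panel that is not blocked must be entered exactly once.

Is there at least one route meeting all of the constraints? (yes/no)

One route that works: (2,4) → (3,4) → (4,4) → (4,3) → (3,3) → (2,3) → (2,2) → (3,2) → (4,2) → (4,1) → (3,1) → (2,1) → (1,1) → (1,2) → (1,3).

yes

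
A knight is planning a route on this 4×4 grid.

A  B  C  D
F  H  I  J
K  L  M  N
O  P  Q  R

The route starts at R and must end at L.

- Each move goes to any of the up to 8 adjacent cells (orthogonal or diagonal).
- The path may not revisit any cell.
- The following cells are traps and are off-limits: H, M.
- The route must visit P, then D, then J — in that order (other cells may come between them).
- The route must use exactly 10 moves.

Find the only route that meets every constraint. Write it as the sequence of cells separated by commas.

R, Q, P, K, F, B, C, D, J, I, L

The waypoints must appear in the order P, D, J, with no cell reused.
Route from R: 2× left (reaching P), up-left to K, up to F, up-right to B, 2× right (reaching D), down to J, left to I, down-left to L — 10 moves in all.
Check: order respected (P at step 2, D at step 7, J at step 8); 10 moves as required.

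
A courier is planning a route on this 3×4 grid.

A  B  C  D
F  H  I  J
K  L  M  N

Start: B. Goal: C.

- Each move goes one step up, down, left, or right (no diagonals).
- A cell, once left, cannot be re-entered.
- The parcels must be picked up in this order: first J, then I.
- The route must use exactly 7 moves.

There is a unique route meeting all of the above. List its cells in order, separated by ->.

B -> H -> L -> M -> N -> J -> I -> C

The waypoints must appear in the order J, I, with no cell reused.
Route from B: down 2 to L, right 2 to N, up 1 to J, left 1 to I, up 1 to C — 7 moves in all.
Check: order respected (J at step 5, I at step 6); 7 moves as required.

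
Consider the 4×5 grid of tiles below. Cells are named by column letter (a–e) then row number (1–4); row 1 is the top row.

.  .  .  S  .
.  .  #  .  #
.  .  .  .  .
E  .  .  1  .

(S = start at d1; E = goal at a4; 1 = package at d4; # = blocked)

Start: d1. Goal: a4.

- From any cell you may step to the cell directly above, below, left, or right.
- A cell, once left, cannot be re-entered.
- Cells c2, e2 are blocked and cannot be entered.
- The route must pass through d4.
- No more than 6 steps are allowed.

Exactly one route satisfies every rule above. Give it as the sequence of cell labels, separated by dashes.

d1 - d2 - d3 - d4 - c4 - b4 - a4

The 6-move cap with required stops at d4 leaves no slack for detours.
Route from d1: 3× down (reaching d4), 3× left (reaching a4) — 6 moves in all.
Check: all required cells visited; 6 ≤ 6 moves.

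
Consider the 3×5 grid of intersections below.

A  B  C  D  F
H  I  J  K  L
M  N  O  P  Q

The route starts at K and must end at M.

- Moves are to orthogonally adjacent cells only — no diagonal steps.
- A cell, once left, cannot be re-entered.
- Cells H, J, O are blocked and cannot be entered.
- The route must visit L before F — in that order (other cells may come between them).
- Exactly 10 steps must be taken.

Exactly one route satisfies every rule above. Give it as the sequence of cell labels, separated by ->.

K -> P -> Q -> L -> F -> D -> C -> B -> I -> N -> M

The waypoints must appear in the order L, F, with no cell reused.
Route from K: down 1 to P, right 1 to Q, up 2 to F, left 3 to B, down 2 to N, left 1 to M — 10 moves in all.
Check: order respected (L at step 3, F at step 4); 10 moves as required.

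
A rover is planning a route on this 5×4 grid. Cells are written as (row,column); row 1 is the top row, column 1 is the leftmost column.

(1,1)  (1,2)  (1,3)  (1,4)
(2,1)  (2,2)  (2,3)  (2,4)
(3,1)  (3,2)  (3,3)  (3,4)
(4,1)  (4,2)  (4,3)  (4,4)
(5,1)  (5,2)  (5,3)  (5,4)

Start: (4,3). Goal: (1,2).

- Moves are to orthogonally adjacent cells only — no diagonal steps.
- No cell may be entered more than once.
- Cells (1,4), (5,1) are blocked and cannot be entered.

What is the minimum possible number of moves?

The Manhattan distance from (4,3) to (1,2) is |4−1| + |3−2| = 4, so at least 4 moves are needed.
A route of 4 moves achieves this: (4,3) → (3,3) → (2,3) → (1,3) → (1,2).
Since 4 matches the lower bound, it is optimal.

4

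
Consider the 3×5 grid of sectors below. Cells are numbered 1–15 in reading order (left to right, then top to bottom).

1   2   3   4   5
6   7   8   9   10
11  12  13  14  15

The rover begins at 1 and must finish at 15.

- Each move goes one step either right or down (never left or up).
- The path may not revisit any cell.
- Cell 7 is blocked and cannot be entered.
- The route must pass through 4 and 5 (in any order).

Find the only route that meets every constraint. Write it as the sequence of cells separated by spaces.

Moves only go right or down, so the column and row indices never decrease.
Route from 1: right 4 to 5, down 2 to 15 — 6 moves in all.
Check: all required cells visited.

1 2 3 4 5 10 15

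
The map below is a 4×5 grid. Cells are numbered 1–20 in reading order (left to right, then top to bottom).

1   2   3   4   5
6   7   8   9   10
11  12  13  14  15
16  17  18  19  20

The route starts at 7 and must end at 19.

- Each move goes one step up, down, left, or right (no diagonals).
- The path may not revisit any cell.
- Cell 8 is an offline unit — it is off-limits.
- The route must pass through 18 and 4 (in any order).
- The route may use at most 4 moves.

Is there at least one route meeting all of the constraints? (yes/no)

Even ignoring the no-revisit rule, getting from 7 to 19, taking the cheapest ordering 7 → 4 → 18 → 19 needs at least 3 + 4 + 1 = 8 moves (Manhattan distance per leg), which exceeds the 4-move limit.

no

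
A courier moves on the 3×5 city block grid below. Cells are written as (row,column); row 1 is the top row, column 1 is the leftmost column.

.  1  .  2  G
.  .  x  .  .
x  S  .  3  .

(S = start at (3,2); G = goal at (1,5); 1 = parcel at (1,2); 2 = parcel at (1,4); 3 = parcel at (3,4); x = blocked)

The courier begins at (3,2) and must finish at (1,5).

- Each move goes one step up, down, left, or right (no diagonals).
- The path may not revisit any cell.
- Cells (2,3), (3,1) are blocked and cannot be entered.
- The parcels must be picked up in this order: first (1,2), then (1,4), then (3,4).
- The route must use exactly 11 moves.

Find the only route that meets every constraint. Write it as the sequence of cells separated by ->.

The waypoints must appear in the order (1,2), (1,4), (3,4), with no cell reused.
Route from (3,2): up to (2,2), left to (2,1), up to (1,1), 3× right (reaching (1,4)), 2× down (reaching (3,4)), right to (3,5), 2× up (reaching (1,5)) — 11 moves in all.
Check: order respected (1 at step 4, 2 at step 6, 3 at step 8); 11 moves as required.

(3,2) -> (2,2) -> (2,1) -> (1,1) -> (1,2) -> (1,3) -> (1,4) -> (2,4) -> (3,4) -> (3,5) -> (2,5) -> (1,5)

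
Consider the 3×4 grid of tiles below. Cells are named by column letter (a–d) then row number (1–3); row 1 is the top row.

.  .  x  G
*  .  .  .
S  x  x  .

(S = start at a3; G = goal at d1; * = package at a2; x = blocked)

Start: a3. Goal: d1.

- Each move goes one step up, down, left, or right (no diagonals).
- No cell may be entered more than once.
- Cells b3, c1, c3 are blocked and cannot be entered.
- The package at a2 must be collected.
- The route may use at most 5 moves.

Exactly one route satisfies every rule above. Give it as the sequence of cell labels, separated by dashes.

The 5-move cap with required stops at a2 leaves no slack for detours.
Route from a3: up to a2, 3× right (reaching d2), up to d1 — 5 moves in all.
Check: all required cells visited; 5 ≤ 5 moves.

a3 - a2 - b2 - c2 - d2 - d1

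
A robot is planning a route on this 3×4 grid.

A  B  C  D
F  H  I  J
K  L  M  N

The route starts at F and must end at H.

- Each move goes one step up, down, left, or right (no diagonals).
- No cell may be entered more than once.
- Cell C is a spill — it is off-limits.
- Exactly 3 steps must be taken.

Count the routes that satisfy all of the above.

2

Need simple routes of exactly 3 moves from F to H (Manhattan distance 1, so 1 moves are spent on a detour and 1 undoing it).
Enumerating: F A B H | F K L H.
That gives 2 routes.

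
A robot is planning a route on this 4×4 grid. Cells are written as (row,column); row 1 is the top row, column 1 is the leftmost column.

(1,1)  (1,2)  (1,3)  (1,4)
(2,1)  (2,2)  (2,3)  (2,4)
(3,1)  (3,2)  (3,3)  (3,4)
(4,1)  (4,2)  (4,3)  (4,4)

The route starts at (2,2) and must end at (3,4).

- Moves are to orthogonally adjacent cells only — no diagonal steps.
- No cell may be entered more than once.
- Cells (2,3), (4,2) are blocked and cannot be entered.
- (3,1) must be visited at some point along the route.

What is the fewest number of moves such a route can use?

5

Any route passes through (3,1) somewhere between (2,2) and (3,4). Summing Manhattan distances along the two legs ((2,2) → (3,1) → (3,4)) gives a lower bound of 2 + 3 = 5 moves.
A route of 5 moves achieves this: (2,2) → (2,1) → (3,1) → (3,2) → (3,3) → (3,4).
Since 5 matches the lower bound, it is optimal.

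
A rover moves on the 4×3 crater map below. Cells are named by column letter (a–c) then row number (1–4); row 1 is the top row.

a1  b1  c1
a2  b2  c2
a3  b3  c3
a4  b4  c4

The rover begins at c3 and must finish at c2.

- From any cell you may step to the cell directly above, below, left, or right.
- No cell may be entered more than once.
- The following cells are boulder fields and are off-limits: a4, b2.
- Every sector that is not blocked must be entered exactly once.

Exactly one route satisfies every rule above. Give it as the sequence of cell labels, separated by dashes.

c3 - c4 - b4 - b3 - a3 - a2 - a1 - b1 - c1 - c2

Need to visit all 10 open cells exactly once, starting at c3 and ending at c2.
Cell a2 has only two open neighbours (a1 and a3), so the path must pass straight through it: one of those is the cell it's entered from and the other is where it exits.
Route from c3: down to c4, left to b4, up to b3, left to a3, 2× up (reaching a1), 2× right (reaching c1), down to c2 — 9 moves in all.
Check: all 10 open cells covered.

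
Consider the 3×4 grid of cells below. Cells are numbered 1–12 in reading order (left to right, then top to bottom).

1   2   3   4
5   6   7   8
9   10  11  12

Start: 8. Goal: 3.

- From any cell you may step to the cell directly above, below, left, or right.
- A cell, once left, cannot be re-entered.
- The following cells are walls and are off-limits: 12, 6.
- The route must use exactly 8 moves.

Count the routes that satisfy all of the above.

1

Need simple routes of exactly 8 moves from 8 to 3 (Manhattan distance 2, so 3 moves are spent on a detour and 3 undoing it).
Enumerating: 8 7 11 10 9 5 1 2 3.
That gives 1 route.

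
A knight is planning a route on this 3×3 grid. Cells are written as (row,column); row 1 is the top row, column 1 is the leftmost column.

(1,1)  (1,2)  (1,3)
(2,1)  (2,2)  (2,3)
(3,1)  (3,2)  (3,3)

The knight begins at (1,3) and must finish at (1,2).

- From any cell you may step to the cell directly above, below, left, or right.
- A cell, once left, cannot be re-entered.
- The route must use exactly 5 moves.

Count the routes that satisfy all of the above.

Need simple routes of exactly 5 moves from (1,3) to (1,2) (Manhattan distance 1, so 2 moves are spent on a detour and 2 undoing it).
Enumerating: (1,3) (2,3) (3,3) (3,2) (2,2) (1,2) | (1,3) (2,3) (2,2) (2,1) (1,1) (1,2).
That gives 2 routes.

2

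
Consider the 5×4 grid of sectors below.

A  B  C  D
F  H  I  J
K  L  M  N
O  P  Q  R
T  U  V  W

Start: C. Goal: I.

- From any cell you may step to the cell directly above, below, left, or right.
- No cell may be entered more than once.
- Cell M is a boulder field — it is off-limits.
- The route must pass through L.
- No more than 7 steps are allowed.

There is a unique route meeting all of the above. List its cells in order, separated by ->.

The 7-move cap with required stops at L leaves no slack for detours.
Route from C: 2× left (reaching A), 2× down (reaching K), right to L, up to H, right to I — 7 moves in all.
Check: all required cells visited; 7 ≤ 7 moves.

C -> B -> A -> F -> K -> L -> H -> I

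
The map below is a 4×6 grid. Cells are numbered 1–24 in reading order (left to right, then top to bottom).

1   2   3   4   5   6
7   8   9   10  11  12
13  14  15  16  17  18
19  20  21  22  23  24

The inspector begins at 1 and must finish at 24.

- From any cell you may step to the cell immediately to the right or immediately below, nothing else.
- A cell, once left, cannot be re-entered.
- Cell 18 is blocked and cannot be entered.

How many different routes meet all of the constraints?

35

A right/down-only route from 1 to 24 makes exactly 3 down-moves and 5 right-moves in some order.
With no other constraints that would be C(8,3) = 56 routes.
Subtract routes through each blocked cell (inclusion–exclusion for overlaps): − through 18: 21 → 35.
That gives 35 routes.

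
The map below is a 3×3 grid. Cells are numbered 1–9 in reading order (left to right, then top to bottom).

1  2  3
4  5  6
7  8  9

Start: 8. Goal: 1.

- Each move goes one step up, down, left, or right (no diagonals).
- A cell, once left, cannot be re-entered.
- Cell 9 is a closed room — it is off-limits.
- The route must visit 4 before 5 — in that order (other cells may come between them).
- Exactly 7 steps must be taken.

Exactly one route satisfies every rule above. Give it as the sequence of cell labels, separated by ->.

8 -> 7 -> 4 -> 5 -> 6 -> 3 -> 2 -> 1

The waypoints must appear in the order 4, 5, with no cell reused.
Route from 8: left to 7, up to 4, 2× right (reaching 6), up to 3, 2× left (reaching 1) — 7 moves in all.
Check: order respected (4 at step 2, 5 at step 3); 7 moves as required.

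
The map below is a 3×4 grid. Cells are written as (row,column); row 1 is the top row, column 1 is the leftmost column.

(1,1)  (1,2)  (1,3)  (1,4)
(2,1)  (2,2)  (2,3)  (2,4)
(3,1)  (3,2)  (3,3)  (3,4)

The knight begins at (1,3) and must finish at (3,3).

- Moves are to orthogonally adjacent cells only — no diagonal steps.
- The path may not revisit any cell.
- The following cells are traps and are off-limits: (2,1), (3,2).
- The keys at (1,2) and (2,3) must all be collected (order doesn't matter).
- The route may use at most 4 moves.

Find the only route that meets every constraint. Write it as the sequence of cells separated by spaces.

The 4-move cap with required stops at (1,2), (2,3) leaves no slack for detours.
Route from (1,3): left 1 to (1,2), down 1 to (2,2), right 1 to (2,3), down 1 to (3,3) — 4 moves in all.
Check: all required cells visited; 4 ≤ 4 moves.

(1,3) (1,2) (2,2) (2,3) (3,3)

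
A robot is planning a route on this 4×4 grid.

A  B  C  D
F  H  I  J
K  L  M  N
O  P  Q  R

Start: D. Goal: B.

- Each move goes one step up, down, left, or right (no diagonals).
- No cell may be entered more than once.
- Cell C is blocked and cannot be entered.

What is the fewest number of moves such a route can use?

4

The Manhattan distance from D to B is |1−1| + |4−2| = 2, so at least 2 moves are needed.
That bound ignores the blocked cells. Measuring each leg by the fewest moves that actually steer around them (D→B: 4) raises the lower bound to 4.
A route of 4 moves exists: D → J → I → H → B.
Since 4 matches that lower bound, it is optimal.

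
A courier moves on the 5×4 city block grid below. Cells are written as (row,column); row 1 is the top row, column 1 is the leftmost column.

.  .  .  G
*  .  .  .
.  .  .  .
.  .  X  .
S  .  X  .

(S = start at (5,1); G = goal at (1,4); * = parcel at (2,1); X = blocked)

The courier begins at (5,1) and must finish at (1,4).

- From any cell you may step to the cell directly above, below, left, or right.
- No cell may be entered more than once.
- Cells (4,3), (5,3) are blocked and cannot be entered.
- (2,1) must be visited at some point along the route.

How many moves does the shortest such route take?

7

Any route passes through (2,1) somewhere between (5,1) and (1,4). Summing Manhattan distances along the two legs ((5,1) → (2,1) → (1,4)) gives a lower bound of 3 + 4 = 7 moves.
A route of 7 moves achieves this: (5,1) → (4,1) → (3,1) → (2,1) → (1,1) → (1,2) → (1,3) → (1,4).
Since 7 matches the lower bound, it is optimal.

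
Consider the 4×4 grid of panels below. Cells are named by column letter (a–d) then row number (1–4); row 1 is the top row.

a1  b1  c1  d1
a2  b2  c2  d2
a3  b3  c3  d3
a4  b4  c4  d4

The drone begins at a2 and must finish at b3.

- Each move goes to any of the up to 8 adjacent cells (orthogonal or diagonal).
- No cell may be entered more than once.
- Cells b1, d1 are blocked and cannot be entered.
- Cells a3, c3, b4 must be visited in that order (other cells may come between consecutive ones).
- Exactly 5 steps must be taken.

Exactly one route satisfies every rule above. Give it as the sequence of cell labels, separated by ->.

a2 -> a3 -> b2 -> c3 -> b4 -> b3

The waypoints must appear in the order a3, c3, b4, with no cell reused.
Route from a2: down to a3, up-right to b2, down-right to c3, down-left to b4, up to b3 — 5 moves in all.
Check: order respected (a3 at step 1, c3 at step 3, b4 at step 4); 5 moves as required.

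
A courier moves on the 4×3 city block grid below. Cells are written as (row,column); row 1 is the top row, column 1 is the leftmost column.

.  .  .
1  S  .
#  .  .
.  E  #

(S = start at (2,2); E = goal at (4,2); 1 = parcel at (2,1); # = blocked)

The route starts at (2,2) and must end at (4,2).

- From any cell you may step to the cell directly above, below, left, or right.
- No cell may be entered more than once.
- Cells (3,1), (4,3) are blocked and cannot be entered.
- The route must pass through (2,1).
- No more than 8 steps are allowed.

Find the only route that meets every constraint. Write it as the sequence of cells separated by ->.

(2,2) -> (2,1) -> (1,1) -> (1,2) -> (1,3) -> (2,3) -> (3,3) -> (3,2) -> (4,2)

The budget equals the shortest possible length, so every move has to be on a shortest route through the required cells.
Route from (2,2): left to (2,1), up to (1,1), 2× right (reaching (1,3)), 2× down (reaching (3,3)), left to (3,2), down to (4,2) — 8 moves in all.
Check: all required cells visited; 8 ≤ 8 moves.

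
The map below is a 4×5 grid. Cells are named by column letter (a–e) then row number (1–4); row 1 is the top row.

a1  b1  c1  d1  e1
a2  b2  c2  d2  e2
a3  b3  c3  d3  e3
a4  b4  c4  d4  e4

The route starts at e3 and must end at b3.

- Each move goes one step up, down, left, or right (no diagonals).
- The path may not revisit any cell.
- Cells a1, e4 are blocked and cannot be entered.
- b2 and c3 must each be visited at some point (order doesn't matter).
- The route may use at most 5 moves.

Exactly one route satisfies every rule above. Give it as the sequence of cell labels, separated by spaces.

The 5-move cap with required stops at b2, c3 leaves no slack for detours.
Route from e3: left 2 to c3, up 1 to c2, left 1 to b2, down 1 to b3 — 5 moves in all.
Check: all required cells visited; 5 ≤ 5 moves.

e3 d3 c3 c2 b2 b3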